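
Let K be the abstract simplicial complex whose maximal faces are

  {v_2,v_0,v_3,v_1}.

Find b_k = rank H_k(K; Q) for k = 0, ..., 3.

b_0 = 1, b_1 = 0, b_2 = 0, b_3 = 0.

Take the total order v_0 < v_1 < v_2 < v_3 on the vertex set. Then K (dimension 3) consists of the simplices:

  0-simplices (4): [v_0], [v_1], [v_2], [v_3]
  1-simplices (6): [v_0,v_1], [v_0,v_2], [v_0,v_3], [v_1,v_2], [v_1,v_3], [v_2,v_3]
  2-simplices (4): [v_0,v_1,v_2], [v_0,v_1,v_3], [v_0,v_2,v_3], [v_1,v_2,v_3]
  3-simplices (1): [v_0,v_1,v_2,v_3]

so the chain groups are C_0 ≅ Z^4, C_1 ≅ Z^6, C_2 ≅ Z^4, C_3 ≅ Z^1.

Boundary ∂_1: C_1 → C_0 is given by ∂[p,q] = [q] − [p]. For instance
  ∂[v_1,v_3] = [v_3] − [v_1].
As a 4×6 matrix over Z this has rank 3, with invariant factors (1,1,1).

∂_2: C_2 → C_1 acts by ∂[p,q,r] = [q,r] − [p,r] + [p,q]. For instance
  ∂[v_1,v_2,v_3] = [v_2,v_3] − [v_1,v_3] + [v_1,v_2],
  ∂[v_0,v_1,v_2] = [v_1,v_2] − [v_0,v_2] + [v_0,v_1].
As a 6×4 matrix over Z this has rank 3, with invariant factors (1,1,1).

Boundary ∂_3: C_3 → C_2 sends each 3-simplex σ to the alternating sum Σ_i (−1)^i (σ with its i-th vertex removed). For instance
  ∂[v_0,v_1,v_2,v_3] = [v_1,v_2,v_3] − [v_0,v_2,v_3] + [v_0,v_1,v_3] − [v_0,v_1,v_2].
As a 4×1 matrix over Z this has rank 1, with invariant factors (1).

Now H_k = ker ∂_k / im ∂_{k+1}, so:

  H_0: rank C_0 − rank ∂_1 = 4 − 3 = 1, and the invariant factors of ∂_1 are all 1, so H_0 ≅ Z.
  H_1: rank ker ∂_1 − rank ∂_2 = (6 − 3) − 3 = 0, and the invariant factors of ∂_2 are all 1, so H_1 ≅ 0.
  H_2: rank ker ∂_2 − rank ∂_3 = (4 − 3) − 1 = 0, and the invariant factors of ∂_3 are all 1, so H_2 ≅ 0.
  H_3: rank ker ∂_3 − rank ∂_4 = (1 − 1) − 0 = 0, and there is no ∂_4, so H_3 ≅ 0.

Hence the Betti numbers are b_0 = 1, b_1 = 0, b_2 = 0, b_3 = 0.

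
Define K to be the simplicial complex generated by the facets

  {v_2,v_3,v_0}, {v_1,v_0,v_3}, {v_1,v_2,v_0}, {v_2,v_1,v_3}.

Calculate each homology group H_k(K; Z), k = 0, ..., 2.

We work with the vertex ordering v_0 < v_1 < v_2 < v_3. The simplices of K, each written with vertices in increasing order, are:

  0-simplices (4): [v_0], [v_1], [v_2], [v_3]
  1-simplices (6): [v_0,v_1], [v_0,v_2], [v_0,v_3], [v_1,v_2], [v_1,v_3], [v_2,v_3]
  2-simplices (4): [v_0,v_1,v_2], [v_0,v_1,v_3], [v_0,v_2,v_3], [v_1,v_2,v_3]

so the chain groups are C_0 ≅ Z^4, C_1 ≅ Z^6, C_2 ≅ Z^4.

The boundary map ∂_1: C_1 → C_0 sends each edge [p,q] (with p < q) to q − p.
This gives a 4×6 integer matrix of rank 3; reducing to Smith normal form yields diagonal entries (1,1,1).

The boundary map ∂_2: C_2 → C_1 maps a triangle to the signed sum of its edges. For instance
  ∂[v_1,v_2,v_3] = [v_2,v_3] − [v_1,v_3] + [v_1,v_2],
  ∂[v_0,v_1,v_3] = [v_1,v_3] − [v_0,v_3] + [v_0,v_1].
The resulting 6×4 matrix has rank 3, and its Smith normal form has invariant factors (1,1,1).

Computing H_k = (kernel of ∂_k) / (image of ∂_{k+1}):

  H_0: rank C_0 − rank ∂_1 = 4 − 3 = 1, and the invariant factors of ∂_1 are all 1, so H_0 = Z.
  H_1: rank ker ∂_1 − rank ∂_2 = (6 − 3) − 3 = 0, and the invariant factors of ∂_2 are all 1, so H_1 = 0.
  H_2: rank ker ∂_2 − rank ∂_3 = (4 − 3) − 0 = 1, and there is no ∂_3, so H_2 = Z.

As a check, the Euler characteristic is 4 − 6 + 4 = 2, which agrees with 1 − 0 + 1 = 2.

H_0 = Z,  H_1 = 0,  H_2 = Z.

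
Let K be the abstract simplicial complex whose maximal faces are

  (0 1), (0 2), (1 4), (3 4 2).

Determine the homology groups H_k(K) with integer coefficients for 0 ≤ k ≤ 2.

K has 5 vertices, 6 edges, 1 triangle.
rank ∂_0 = 0, rank ∂_1 = 4 ⇒ b_0 = 5 − 0 − 4 = 1; all invariant factors of ∂_1 are 1 so no torsion. So H_0 ≅ Z.
rank ∂_1 = 4, rank ∂_2 = 1 ⇒ b_1 = 6 − 4 − 1 = 1; all invariant factors of ∂_2 are 1 so no torsion. So H_1 ≅ Z.
rank ∂_2 = 1, rank ∂_3 = 0 ⇒ b_2 = 1 − 1 − 0 = 0. So H_2 ≅ 0.

H_0 = Z,  H_1 = Z,  H_2 = 0.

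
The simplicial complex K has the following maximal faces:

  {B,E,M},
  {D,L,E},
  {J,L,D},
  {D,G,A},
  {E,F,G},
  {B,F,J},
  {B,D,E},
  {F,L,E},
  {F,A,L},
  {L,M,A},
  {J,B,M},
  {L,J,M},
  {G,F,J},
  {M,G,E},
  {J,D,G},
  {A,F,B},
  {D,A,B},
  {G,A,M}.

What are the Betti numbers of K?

Take the total order A < B < D < E < F < G < J < L < M on the vertex set. Then K (dimension 2) consists of the simplices:

  0-simplices (9): A, B, D, E, F, G, J, L, M
  1-simplices (27): AB, AD, AF, AG, AL, AM, BD, BE, BF, BJ, BM, DE, DG, DJ, DL, EF, EG, EL, EM, FG, FJ, FL, GJ, GM, JL, JM, LM
  2-simplices (18): ABD, ABF, ADG, AFL, AGM, ALM, BDE, BEM, BFJ, BJM, DEL, DGJ, DJL, EFG, EFL, EGM, FGJ, JLM

so the chain groups are C_0 ≅ Z^9, C_1 ≅ Z^27, C_2 ≅ Z^18.

∂_1: C_1 → C_0 maps an edge to its endpoints' difference, ∂[p,q] = q − p. For instance
  ∂EM = M − E.
The 9×27 boundary matrix has rank 8 and Smith normal form diag(1,1,1,1,1,1,1,1).

∂_2: C_2 → C_1 sends each 2-simplex [p,q,r] to [q,r] − [p,r] + [p,q]. For instance
  ∂ABD = BD − AD + AB,
  ∂BDE = DE − BE + BD.
The resulting 27×18 matrix has rank 17, and its Smith normal form has invariant factors (1,1,1,1,1,1,1,1,1,1,1,1,1,1,1,1,1).

Now H_k = ker ∂_k / im ∂_{k+1}, so:

  H_0: rank C_0 − rank ∂_1 = 9 − 8 = 1, and the invariant factors of ∂_1 are all 1, so H_0 ≅ Z.
  H_1: rank ker ∂_1 − rank ∂_2 = (27 − 8) − 17 = 2, and the invariant factors of ∂_2 are all 1, so H_1 ≅ Z^2.
  H_2: rank ker ∂_2 − rank ∂_3 = (18 − 17) − 0 = 1, and there is no ∂_3, so H_2 ≅ Z.

Hence the Betti numbers are b_0 = 1, b_1 = 2, b_2 = 1.

b_0 = 1, b_1 = 2, b_2 = 1.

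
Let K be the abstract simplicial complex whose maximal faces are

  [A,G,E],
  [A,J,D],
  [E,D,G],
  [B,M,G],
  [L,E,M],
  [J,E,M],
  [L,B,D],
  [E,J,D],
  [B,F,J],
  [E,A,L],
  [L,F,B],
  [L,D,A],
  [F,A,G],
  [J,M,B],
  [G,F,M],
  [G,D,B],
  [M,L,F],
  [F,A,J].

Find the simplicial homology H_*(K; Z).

Fix the vertex order A < B < D < E < F < G < J < L < M and write every simplex with vertices in increasing order. Then dim K = 2 and the simplices of K are:

  0-simplices (9): A, B, D, E, F, G, J, L, M
  1-simplices (27): AD, AE, AF, AG, AJ, AL, BD, BF, BG, BJ, BL, BM, DE, DG, DJ, DL, EG, EJ, EL, EM, FG, FJ, FL, FM, GM, JM, LM
  2-simplices (18): ADJ, ADL, AEG, AEL, AFG, AFJ, BDG, BDL, BFJ, BFL, BGM, BJM, DEG, DEJ, EJM, ELM, FGM, FLM

giving chain groups C_0 ≅ Z^9, C_1 ≅ Z^27, C_2 ≅ Z^18.

∂_1: C_1 → C_0 maps an edge to its endpoints' difference, ∂[p,q] = q − p. For instance
  ∂EJ = J − E.
This gives a 9×27 integer matrix of rank 8; reducing to Smith normal form yields diagonal entries (1,1,1,1,1,1,1,1).

The boundary map ∂_2: C_2 → C_1 acts by ∂[p,q,r] = [q,r] − [p,r] + [p,q]. For instance
  ∂AFG = FG − AG + AF,
  ∂DEG = EG − DG + DE.
The 27×18 boundary matrix has rank 18 and Smith normal form diag(1,1,1,1,1,1,1,1,1,1,1,1,1,1,1,1,1,2).

Reading off H_k = ker ∂_k / im ∂_{k+1}:

  H_0: rank C_0 − rank ∂_1 = 9 − 8 = 1, and the invariant factors of ∂_1 are all 1, so H_0 ≅ Z.
  H_1: rank ker ∂_1 − rank ∂_2 = (27 − 8) − 18 = 1, and ∂_2 has invariant factor 2 > 1, so H_1 ≅ Z ⊕ Z/2.
  H_2: rank ker ∂_2 − rank ∂_3 = (18 − 18) − 0 = 0, and there is no ∂_3, so H_2 ≅ 0.

As a check, the Euler characteristic is 9 − 27 + 18 = 0, which agrees with 1 − 1 + 0 = 0.
(K is a triangulation of the Klein bottle.)

H_0 ≅ Z,  H_1 ≅ Z ⊕ Z/2,  H_2 = 0.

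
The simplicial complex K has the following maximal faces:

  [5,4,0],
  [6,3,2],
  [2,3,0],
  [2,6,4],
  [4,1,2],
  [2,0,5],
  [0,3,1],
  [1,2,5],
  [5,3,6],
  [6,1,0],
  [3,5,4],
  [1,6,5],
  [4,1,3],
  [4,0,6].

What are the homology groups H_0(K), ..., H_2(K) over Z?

H_0 ≅ Z,  H_1 ≅ Z^2,  H_2 ≅ Z.

Order the vertices as 0 < 1 < 2 < 3 < 4 < 5 < 6. Listing each simplex with vertices in this order, K has dimension 2 with simplices:

  0-simplices (7): [0], [1], [2], [3], [4], [5], [6]
  1-simplices (21): [0,1], [0,2], [0,3], [0,4], [0,5], [0,6], [1,2], [1,3], [1,4], [1,5], [1,6], [2,3], [2,4], [2,5], [2,6], [3,4], [3,5], [3,6], [4,5], [4,6], [5,6]
  2-simplices (14): [0,1,3], [0,1,6], [0,2,3], [0,2,5], [0,4,5], [0,4,6], [1,2,4], [1,2,5], [1,3,4], [1,5,6], [2,3,6], [2,4,6], [3,4,5], [3,5,6]

giving chain groups C_0 ≅ Z^7, C_1 ≅ Z^21, C_2 ≅ Z^14.

Boundary ∂_1: C_1 → C_0 maps an edge to its endpoints' difference, ∂[p,q] = q − p. For instance
  ∂[2,5] = [5] − [2].
This gives a 7×21 integer matrix of rank 6; reducing to Smith normal form yields diagonal entries (1,1,1,1,1,1).

Boundary ∂_2: C_2 → C_1 sends each 2-simplex [p,q,r] to [q,r] − [p,r] + [p,q]. For instance
  ∂[2,3,6] = [3,6] − [2,6] + [2,3],
  ∂[2,4,6] = [4,6] − [2,6] + [2,4].
The resulting 21×14 matrix has rank 13, and its Smith normal form has invariant factors (1,1,1,1,1,1,1,1,1,1,1,1,1).

Reading off H_k = ker ∂_k / im ∂_{k+1}:

  H_0: rank C_0 − rank ∂_1 = 7 − 6 = 1, and the invariant factors of ∂_1 are all 1, so H_0 = Z.
  H_1: rank ker ∂_1 − rank ∂_2 = (21 − 6) − 13 = 2, and the invariant factors of ∂_2 are all 1, so H_1 = Z^2.
  H_2: rank ker ∂_2 − rank ∂_3 = (14 − 13) − 0 = 1, and there is no ∂_3, so H_2 = Z.

As a check, the Euler characteristic is 7 − 21 + 14 = 0, which agrees with 1 − 2 + 1 = 0.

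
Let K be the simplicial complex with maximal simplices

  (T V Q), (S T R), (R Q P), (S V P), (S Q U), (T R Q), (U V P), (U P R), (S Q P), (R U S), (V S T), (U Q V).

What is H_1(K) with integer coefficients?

H_1 = Z/2Z.

Take the total order P < Q < R < S < T < U < V on the vertex set. Then K (dimension 2) consists of the simplices:

  0-simplices (7): P, Q, R, S, T, U, V
  1-simplices (18): PQ, PR, PS, PU, PV, QR, QS, QT, QU, QV, RS, RT, RU, ST, SU, SV, TV, UV
  2-simplices (12): PQR, PQS, PRU, PSV, PUV, QRT, QSU, QTV, QUV, RST, RSU, STV

so the chain groups are C_0 ≅ Z^7, C_1 ≅ Z^18, C_2 ≅ Z^12.

Boundary ∂_1: C_1 → C_0 maps an edge to its endpoints' difference, ∂[p,q] = q − p.
The 7×18 boundary matrix has rank 6 and Smith normal form diag(1,1,1,1,1,1).

The boundary map ∂_2: C_2 → C_1 acts by ∂[p,q,r] = [q,r] − [p,r] + [p,q]. For instance
  ∂PUV = UV − PV + PU,
  ∂PQR = QR − PR + PQ.
This gives a 18×12 integer matrix of rank 12; reducing to Smith normal form yields diagonal entries (1,1,1,1,1,1,1,1,1,1,1,2).

Computing H_k = (kernel of ∂_k) / (image of ∂_{k+1}):

  H_1: rank ker ∂_1 − rank ∂_2 = (18 − 6) − 12 = 0, and ∂_2 has invariant factor 2 > 1, so H_1 ≅ Z/2Z.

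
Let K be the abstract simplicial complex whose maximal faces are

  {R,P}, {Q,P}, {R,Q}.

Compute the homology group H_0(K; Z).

H_0 ≅ Z.

Order the vertices as P < Q < R. Listing each simplex with vertices in this order, K has dimension 1 with simplices:

  0-simplices (3): P, Q, R
  1-simplices (3): PQ, PR, QR

so the chain groups are C_0 ≅ Z^3, C_1 ≅ Z^3.

Boundary ∂_1: C_1 → C_0 is given by ∂[p,q] = [q] − [p].
The resulting 3×3 matrix has rank 2, and its Smith normal form has invariant factors (1,1).

Reading off H_k = ker ∂_k / im ∂_{k+1}:

  H_0: rank C_0 − rank ∂_1 = 3 − 2 = 1, and the invariant factors of ∂_1 are all 1, so H_0 = Z.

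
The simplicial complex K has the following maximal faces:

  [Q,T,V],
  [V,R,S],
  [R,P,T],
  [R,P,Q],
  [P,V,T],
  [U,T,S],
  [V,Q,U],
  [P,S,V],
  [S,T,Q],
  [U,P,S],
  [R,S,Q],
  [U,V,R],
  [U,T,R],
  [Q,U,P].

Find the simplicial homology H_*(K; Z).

H_0 ≅ Z,  H_1 ≅ Z^2,  H_2 ≅ Z.

K has 7 vertices, 21 edges, 14 triangles.
rank ∂_0 = 0, rank ∂_1 = 6 ⇒ b_0 = 7 − 0 − 6 = 1; all invariant factors of ∂_1 are 1 so no torsion. So H_0 = Z.
rank ∂_1 = 6, rank ∂_2 = 13 ⇒ b_1 = 21 − 6 − 13 = 2; all invariant factors of ∂_2 are 1 so no torsion. So H_1 = Z^2.
rank ∂_2 = 13, rank ∂_3 = 0 ⇒ b_2 = 14 − 13 − 0 = 1. So H_2 = Z.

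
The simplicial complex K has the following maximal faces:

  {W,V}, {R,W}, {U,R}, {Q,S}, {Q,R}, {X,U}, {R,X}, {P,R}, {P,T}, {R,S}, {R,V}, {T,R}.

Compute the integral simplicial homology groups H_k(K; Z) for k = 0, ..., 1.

Order the vertices as P < Q < R < S < T < U < V < W < X. Listing each simplex with vertices in this order, K has dimension 1 with simplices:

  0-simplices (9): P, Q, R, S, T, U, V, W, X
  1-simplices (12): PR, PT, QR, QS, RS, RT, RU, RV, RW, RX, UX, VW

Hence C_0 ≅ Z^9, C_1 ≅ Z^12.

Boundary ∂_1: C_1 → C_0 sends each edge [p,q] (with p < q) to q − p. For instance
  ∂RS = S − R.
As a 9×12 matrix over Z this has rank 8, with invariant factors (1,1,1,1,1,1,1,1).

Reading off H_k = ker ∂_k / im ∂_{k+1}:

  H_0: rank C_0 − rank ∂_1 = 9 − 8 = 1, and the invariant factors of ∂_1 are all 1, so H_0 ≅ Z.
  H_1: rank ker ∂_1 − rank ∂_2 = (12 − 8) − 0 = 4, and there is no ∂_2, so H_1 ≅ Z^4.

(K is a triangulation of a wedge of 4 circles.)

H_0 ≅ Z,  H_1 ≅ Z^4.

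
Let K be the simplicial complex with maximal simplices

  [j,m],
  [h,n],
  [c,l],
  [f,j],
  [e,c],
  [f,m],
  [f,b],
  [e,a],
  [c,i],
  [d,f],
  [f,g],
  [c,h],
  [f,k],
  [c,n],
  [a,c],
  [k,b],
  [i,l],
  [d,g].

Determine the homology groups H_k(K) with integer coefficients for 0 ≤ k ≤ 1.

Fix the vertex order a < b < c < d < e < f < g < h < i < j < k < l < m < n and write every simplex with vertices in increasing order. Then dim K = 1 and the simplices of K are:

  0-simplices (14): a, b, c, d, e, f, g, h, i, j, k, l, m, n
  1-simplices (18): ac, ae, bf, bk, ce, ch, ci, cl, cn, df, dg, fg, fj, fk, fm, hn, il, jm

giving chain groups C_0 ≅ Z^14, C_1 ≅ Z^18.

∂_1: C_1 → C_0 sends each edge [p,q] (with p < q) to q − p. For instance
  ∂fm = m − f.
This gives a 14×18 integer matrix of rank 12; reducing to Smith normal form yields diagonal entries (1,1,1,1,1,1,1,1,1,1,1,1).

From H_k ≅ ker(∂_k) / im(∂_{k+1}) we obtain:

  H_0: rank C_0 − rank ∂_1 = 14 − 12 = 2, and the invariant factors of ∂_1 are all 1, so H_0 = Z^2.
  H_1: rank ker ∂_1 − rank ∂_2 = (18 − 12) − 0 = 6, and there is no ∂_2, so H_1 = Z^6.

As a check, the Euler characteristic is 14 − 18 = -4, which agrees with 2 − 6 = -4.

H_0 = Z^2,  H_1 = Z^6.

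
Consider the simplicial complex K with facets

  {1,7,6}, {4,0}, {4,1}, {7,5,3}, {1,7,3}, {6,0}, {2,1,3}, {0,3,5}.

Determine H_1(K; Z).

H_1 ≅ Z^2.

Take the total order 0 < 1 < 2 < 3 < 4 < 5 < 6 < 7 on the vertex set. Then K (dimension 2) consists of the simplices:

  0-simplices (8): [0], [1], [2], [3], [4], [5], [6], [7]
  1-simplices (14): [0,3], [0,4], [0,5], [0,6], [1,2], [1,3], [1,4], [1,6], [1,7], [2,3], [3,5], [3,7], [5,7], [6,7]
  2-simplices (5): [0,3,5], [1,2,3], [1,3,7], [1,6,7], [3,5,7]

so the chain groups are C_0 ≅ Z^8, C_1 ≅ Z^14, C_2 ≅ Z^5.

∂_1: C_1 → C_0 is given by ∂[p,q] = [q] − [p].
This gives a 8×14 integer matrix of rank 7; reducing to Smith normal form yields diagonal entries (1,1,1,1,1,1,1).

∂_2: C_2 → C_1 acts by ∂[p,q,r] = [q,r] − [p,r] + [p,q]. For instance
  ∂[0,3,5] = [3,5] − [0,5] + [0,3],
  ∂[1,2,3] = [2,3] − [1,3] + [1,2].
As a 14×5 matrix over Z this has rank 5, with invariant factors (1,1,1,1,1).

Now H_k = ker ∂_k / im ∂_{k+1}, so:

  H_1: rank ker ∂_1 − rank ∂_2 = (14 − 7) − 5 = 2, and the invariant factors of ∂_2 are all 1, so H_1 = Z^2.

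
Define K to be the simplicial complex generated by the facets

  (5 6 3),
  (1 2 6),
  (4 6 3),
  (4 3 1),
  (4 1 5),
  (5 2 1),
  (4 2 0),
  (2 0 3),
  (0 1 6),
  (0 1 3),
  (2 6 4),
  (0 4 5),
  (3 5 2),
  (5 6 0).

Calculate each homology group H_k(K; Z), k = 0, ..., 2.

H_0 = Z,  H_1 = Z^2,  H_2 = Z.

Fix the vertex order 0 < 1 < 2 < 3 < 4 < 5 < 6 and write every simplex with vertices in increasing order. Then dim K = 2 and the simplices of K are:

  0-simplices (7): [0], [1], [2], [3], [4], [5], [6]
  1-simplices (21): [0,1], [0,2], [0,3], [0,4], [0,5], [0,6], [1,2], [1,3], [1,4], [1,5], [1,6], [2,3], [2,4], [2,5], [2,6], [3,4], [3,5], [3,6], [4,5], [4,6], [5,6]
  2-simplices (14): [0,1,3], [0,1,6], [0,2,3], [0,2,4], [0,4,5], [0,5,6], [1,2,5], [1,2,6], [1,3,4], [1,4,5], [2,3,5], [2,4,6], [3,4,6], [3,5,6]

so the chain groups are C_0 ≅ Z^7, C_1 ≅ Z^21, C_2 ≅ Z^14.

∂_1: C_1 → C_0 maps an edge to its endpoints' difference, ∂[p,q] = q − p.
This gives a 7×21 integer matrix of rank 6; reducing to Smith normal form yields diagonal entries (1,1,1,1,1,1).

∂_2: C_2 → C_1 maps a triangle to the signed sum of its edges. For instance
  ∂[0,4,5] = [4,5] − [0,5] + [0,4],
  ∂[0,1,3] = [1,3] − [0,3] + [0,1].
This gives a 21×14 integer matrix of rank 13; reducing to Smith normal form yields diagonal entries (1,1,1,1,1,1,1,1,1,1,1,1,1).

Computing H_k = (kernel of ∂_k) / (image of ∂_{k+1}):

  H_0: rank C_0 − rank ∂_1 = 7 − 6 = 1, and the invariant factors of ∂_1 are all 1, so H_0 = Z.
  H_1: rank ker ∂_1 − rank ∂_2 = (21 − 6) − 13 = 2, and the invariant factors of ∂_2 are all 1, so H_1 = Z^2.
  H_2: rank ker ∂_2 − rank ∂_3 = (14 − 13) − 0 = 1, and there is no ∂_3, so H_2 = Z.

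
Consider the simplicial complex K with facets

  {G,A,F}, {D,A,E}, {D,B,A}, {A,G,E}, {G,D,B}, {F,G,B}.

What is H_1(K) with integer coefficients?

H_1 ≅ Z.

K has 6 vertices, 12 edges, 6 triangles.
rank ∂_1 = 5, rank ∂_2 = 6 ⇒ b_1 = 12 − 5 − 6 = 1; all invariant factors of ∂_2 are 1 so no torsion. So H_1 ≅ Z.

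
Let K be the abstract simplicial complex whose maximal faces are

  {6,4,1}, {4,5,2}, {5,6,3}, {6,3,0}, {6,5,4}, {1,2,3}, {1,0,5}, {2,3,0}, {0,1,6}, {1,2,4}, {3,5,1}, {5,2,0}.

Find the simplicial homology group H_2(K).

Take the total order 0 < 1 < 2 < 3 < 4 < 5 < 6 on the vertex set. Then K (dimension 2) consists of the simplices:

  0-simplices (7): [0], [1], [2], [3], [4], [5], [6]
  1-simplices (18): [0,1], [0,2], [0,3], [0,5], [0,6], [1,2], [1,3], [1,4], [1,5], [1,6], [2,3], [2,4], [2,5], [3,5], [3,6], [4,5], [4,6], [5,6]
  2-simplices (12): [0,1,5], [0,1,6], [0,2,3], [0,2,5], [0,3,6], [1,2,3], [1,2,4], [1,3,5], [1,4,6], [2,4,5], [3,5,6], [4,5,6]

so the chain groups are C_0 ≅ Z^7, C_1 ≅ Z^18, C_2 ≅ Z^12.

∂_1: C_1 → C_0 sends each edge [p,q] (with p < q) to q − p.
The 7×18 boundary matrix has rank 6 and Smith normal form diag(1,1,1,1,1,1).

Boundary ∂_2: C_2 → C_1 sends each 2-simplex [p,q,r] to [q,r] − [p,r] + [p,q]. For instance
  ∂[0,1,6] = [1,6] − [0,6] + [0,1],
  ∂[1,4,6] = [4,6] − [1,6] + [1,4].
The resulting 18×12 matrix has rank 12, and its Smith normal form has invariant factors (1,1,1,1,1,1,1,1,1,1,1,2).

Reading off H_k = ker ∂_k / im ∂_{k+1}:

  H_2: rank ker ∂_2 − rank ∂_3 = (12 − 12) − 0 = 0, and there is no ∂_3, so H_2 = 0.

(K is a triangulation of the real projective plane RP^2.)

H_2 ≅ 0.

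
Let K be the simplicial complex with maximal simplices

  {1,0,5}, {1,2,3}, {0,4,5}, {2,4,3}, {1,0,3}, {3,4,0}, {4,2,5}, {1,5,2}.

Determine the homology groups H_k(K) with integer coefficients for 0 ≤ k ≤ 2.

H_0 ≅ Z,  H_1 = 0,  H_2 ≅ Z.

Take the total order 0 < 1 < 2 < 3 < 4 < 5 on the vertex set. Then K (dimension 2) consists of the simplices:

  0-simplices (6): [0], [1], [2], [3], [4], [5]
  1-simplices (12): [0,1], [0,3], [0,4], [0,5], [1,2], [1,3], [1,5], [2,3], [2,4], [2,5], [3,4], [4,5]
  2-simplices (8): [0,1,3], [0,1,5], [0,3,4], [0,4,5], [1,2,3], [1,2,5], [2,3,4], [2,4,5]

giving chain groups C_0 ≅ Z^6, C_1 ≅ Z^12, C_2 ≅ Z^8.

Boundary ∂_1: C_1 → C_0 maps an edge to its endpoints' difference, ∂[p,q] = q − p. For instance
  ∂[4,5] = [5] − [4].
The resulting 6×12 matrix has rank 5, and its Smith normal form has invariant factors (1,1,1,1,1).

∂_2: C_2 → C_1 maps a triangle to the signed sum of its edges. For instance
  ∂[1,2,3] = [2,3] − [1,3] + [1,2],
  ∂[0,1,3] = [1,3] − [0,3] + [0,1].
This gives a 12×8 integer matrix of rank 7; reducing to Smith normal form yields diagonal entries (1,1,1,1,1,1,1).

From H_k ≅ ker(∂_k) / im(∂_{k+1}) we obtain:

  H_0: rank C_0 − rank ∂_1 = 6 − 5 = 1, and the invariant factors of ∂_1 are all 1, so H_0 = Z.
  H_1: rank ker ∂_1 − rank ∂_2 = (12 − 5) − 7 = 0, and the invariant factors of ∂_2 are all 1, so H_1 = 0.
  H_2: rank ker ∂_2 − rank ∂_3 = (8 − 7) − 0 = 1, and there is no ∂_3, so H_2 = Z.

(K is a triangulation of the 2-sphere S^2.)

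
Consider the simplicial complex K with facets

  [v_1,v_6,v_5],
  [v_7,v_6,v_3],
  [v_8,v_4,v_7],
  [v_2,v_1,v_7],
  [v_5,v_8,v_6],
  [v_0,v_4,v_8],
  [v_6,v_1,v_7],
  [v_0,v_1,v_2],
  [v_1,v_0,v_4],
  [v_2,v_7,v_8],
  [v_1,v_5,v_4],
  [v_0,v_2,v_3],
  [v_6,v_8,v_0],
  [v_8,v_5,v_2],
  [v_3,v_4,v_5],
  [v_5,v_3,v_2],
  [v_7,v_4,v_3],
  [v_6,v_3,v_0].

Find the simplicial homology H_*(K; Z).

K has 9 vertices, 27 edges, 18 triangles.
rank ∂_0 = 0, rank ∂_1 = 8 ⇒ b_0 = 9 − 0 − 8 = 1; all invariant factors of ∂_1 are 1 so no torsion. So H_0 = Z.
rank ∂_1 = 8, rank ∂_2 = 17 ⇒ b_1 = 27 − 8 − 17 = 2; all invariant factors of ∂_2 are 1 so no torsion. So H_1 = Z^2.
rank ∂_2 = 17, rank ∂_3 = 0 ⇒ b_2 = 18 − 17 − 0 = 1. So H_2 = Z.

H_0 = Z,  H_1 = Z^2,  H_2 = Z.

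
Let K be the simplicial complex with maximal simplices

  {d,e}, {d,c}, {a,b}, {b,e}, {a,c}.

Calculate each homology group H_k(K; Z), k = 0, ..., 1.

H_0 = Z,  H_1 = Z.

Order the vertices as a < b < c < d < e. Listing each simplex with vertices in this order, K has dimension 1 with simplices:

  0-simplices (5): a, b, c, d, e
  1-simplices (5): ab, ac, be, cd, de

Hence C_0 ≅ Z^5, C_1 ≅ Z^5.

The boundary map ∂_1: C_1 → C_0 is given by ∂[p,q] = [q] − [p]. For instance
  ∂ab = b − a.
The 5×5 boundary matrix has rank 4 and Smith normal form diag(1,1,1,1).

Now H_k = ker ∂_k / im ∂_{k+1}, so:

  H_0: rank C_0 − rank ∂_1 = 5 − 4 = 1, and the invariant factors of ∂_1 are all 1, so H_0 ≅ Z.
  H_1: rank ker ∂_1 − rank ∂_2 = (5 − 4) − 0 = 1, and there is no ∂_2, so H_1 ≅ Z.

(K is a triangulation of the circle S^1.)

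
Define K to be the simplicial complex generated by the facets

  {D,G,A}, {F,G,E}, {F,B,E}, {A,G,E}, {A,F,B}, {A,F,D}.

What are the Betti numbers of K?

We work with the vertex ordering A < B < D < E < F < G. The simplices of K, each written with vertices in increasing order, are:

  0-simplices (6): A, B, D, E, F, G
  1-simplices (12): AB, AD, AE, AF, AG, BE, BF, DF, DG, EF, EG, FG
  2-simplices (6): ABF, ADF, ADG, AEG, BEF, EFG

giving chain groups C_0 ≅ Z^6, C_1 ≅ Z^12, C_2 ≅ Z^6.

The boundary map ∂_1: C_1 → C_0 maps an edge to its endpoints' difference, ∂[p,q] = q − p. For instance
  ∂AB = B − A.
The resulting 6×12 matrix has rank 5, and its Smith normal form has invariant factors (1,1,1,1,1).

∂_2: C_2 → C_1 maps a triangle to the signed sum of its edges. For instance
  ∂EFG = FG − EG + EF,
  ∂AEG = EG − AG + AE.
As a 12×6 matrix over Z this has rank 6, with invariant factors (1,1,1,1,1,1).

Reading off H_k = ker ∂_k / im ∂_{k+1}:

  H_0: rank C_0 − rank ∂_1 = 6 − 5 = 1, and the invariant factors of ∂_1 are all 1, so H_0 ≅ Z.
  H_1: rank ker ∂_1 − rank ∂_2 = (12 − 5) − 6 = 1, and the invariant factors of ∂_2 are all 1, so H_1 ≅ Z.
  H_2: rank ker ∂_2 − rank ∂_3 = (6 − 6) − 0 = 0, and there is no ∂_3, so H_2 ≅ 0.

Hence the Betti numbers are b_0 = 1, b_1 = 1, b_2 = 0.

b_0 = 1, b_1 = 1, b_2 = 0.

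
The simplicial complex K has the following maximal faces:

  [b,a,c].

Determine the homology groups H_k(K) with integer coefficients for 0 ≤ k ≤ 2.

H_0 = Z,  H_1 = 0,  H_2 = 0.

Order the vertices as a < b < c. Listing each simplex with vertices in this order, K has dimension 2 with simplices:

  0-simplices (3): a, b, c
  1-simplices (3): ab, ac, bc
  2-simplices (1): abc

giving chain groups C_0 ≅ Z^3, C_1 ≅ Z^3, C_2 ≅ Z^1.

Boundary ∂_1: C_1 → C_0 maps an edge to its endpoints' difference, ∂[p,q] = q − p.
This gives a 3×3 integer matrix of rank 2; reducing to Smith normal form yields diagonal entries (1,1).

Boundary ∂_2: C_2 → C_1 maps a triangle to the signed sum of its edges. For instance
  ∂abc = bc − ac + ab.
As a 3×1 matrix over Z this has rank 1, with invariant factors (1).

Reading off H_k = ker ∂_k / im ∂_{k+1}:

  H_0: rank C_0 − rank ∂_1 = 3 − 2 = 1, and the invariant factors of ∂_1 are all 1, so H_0 ≅ Z.
  H_1: rank ker ∂_1 − rank ∂_2 = (3 − 2) − 1 = 0, and the invariant factors of ∂_2 are all 1, so H_1 ≅ 0.
  H_2: rank ker ∂_2 − rank ∂_3 = (1 − 1) − 0 = 0, and there is no ∂_3, so H_2 ≅ 0.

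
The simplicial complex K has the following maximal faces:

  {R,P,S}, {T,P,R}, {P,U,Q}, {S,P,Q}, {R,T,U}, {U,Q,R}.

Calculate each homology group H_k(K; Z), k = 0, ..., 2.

We work with the vertex ordering P < Q < R < S < T < U. The simplices of K, each written with vertices in increasing order, are:

  0-simplices (6): P, Q, R, S, T, U
  1-simplices (12): PQ, PR, PS, PT, PU, QR, QS, QU, RS, RT, RU, TU
  2-simplices (6): PQS, PQU, PRS, PRT, QRU, RTU

giving chain groups C_0 ≅ Z^6, C_1 ≅ Z^12, C_2 ≅ Z^6.

∂_1: C_1 → C_0 sends each edge [p,q] (with p < q) to q − p. For instance
  ∂PT = T − P.
As a 6×12 matrix over Z this has rank 5, with invariant factors (1,1,1,1,1).

∂_2: C_2 → C_1 maps a triangle to the signed sum of its edges. For instance
  ∂RTU = TU − RU + RT,
  ∂PQS = QS − PS + PQ.
This gives a 12×6 integer matrix of rank 6; reducing to Smith normal form yields diagonal entries (1,1,1,1,1,1).

Now H_k = ker ∂_k / im ∂_{k+1}, so:

  H_0: rank C_0 − rank ∂_1 = 6 − 5 = 1, and the invariant factors of ∂_1 are all 1, so H_0 = Z.
  H_1: rank ker ∂_1 − rank ∂_2 = (12 − 5) − 6 = 1, and the invariant factors of ∂_2 are all 1, so H_1 = Z.
  H_2: rank ker ∂_2 − rank ∂_3 = (6 − 6) − 0 = 0, and there is no ∂_3, so H_2 = 0.

As a check, the Euler characteristic is 6 − 12 + 6 = 0, which agrees with 1 − 1 + 0 = 0.

H_0 ≅ Z,  H_1 ≅ Z,  H_2 = 0.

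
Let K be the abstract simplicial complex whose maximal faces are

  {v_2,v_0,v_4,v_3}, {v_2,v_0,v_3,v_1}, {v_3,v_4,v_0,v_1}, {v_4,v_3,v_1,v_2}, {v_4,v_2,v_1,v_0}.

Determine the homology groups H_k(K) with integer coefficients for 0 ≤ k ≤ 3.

H_0 = Z,  H_1 = 0,  H_2 = 0,  H_3 = Z.

We work with the vertex ordering v_0 < v_1 < v_2 < v_3 < v_4. The simplices of K, each written with vertices in increasing order, are:

  0-simplices (5): [v_0], [v_1], [v_2], [v_3], [v_4]
  1-simplices (10): [v_0,v_1], [v_0,v_2], [v_0,v_3], [v_0,v_4], [v_1,v_2], [v_1,v_3], [v_1,v_4], [v_2,v_3], [v_2,v_4], [v_3,v_4]
  2-simplices (10): [v_0,v_1,v_2], [v_0,v_1,v_3], [v_0,v_1,v_4], [v_0,v_2,v_3], [v_0,v_2,v_4], [v_0,v_3,v_4], [v_1,v_2,v_3], [v_1,v_2,v_4], [v_1,v_3,v_4], [v_2,v_3,v_4]
  3-simplices (5): [v_0,v_1,v_2,v_3], [v_0,v_1,v_2,v_4], [v_0,v_1,v_3,v_4], [v_0,v_2,v_3,v_4], [v_1,v_2,v_3,v_4]

giving chain groups C_0 ≅ Z^5, C_1 ≅ Z^10, C_2 ≅ Z^10, C_3 ≅ Z^5.

Boundary ∂_1: C_1 → C_0 maps an edge to its endpoints' difference, ∂[p,q] = q − p.
The resulting 5×10 matrix has rank 4, and its Smith normal form has invariant factors (1,1,1,1).

∂_2: C_2 → C_1 acts by ∂[p,q,r] = [q,r] − [p,r] + [p,q]. For instance
  ∂[v_0,v_1,v_2] = [v_1,v_2] − [v_0,v_2] + [v_0,v_1],
  ∂[v_2,v_3,v_4] = [v_3,v_4] − [v_2,v_4] + [v_2,v_3].
This gives a 10×10 integer matrix of rank 6; reducing to Smith normal form yields diagonal entries (1,1,1,1,1,1).

Boundary ∂_3: C_3 → C_2 sends each 3-simplex σ to the alternating sum Σ_i (−1)^i (σ with its i-th vertex removed). For instance
  ∂[v_0,v_1,v_2,v_3] = [v_1,v_2,v_3] − [v_0,v_2,v_3] + [v_0,v_1,v_3] − [v_0,v_1,v_2],
  ∂[v_0,v_2,v_3,v_4] = [v_2,v_3,v_4] − [v_0,v_3,v_4] + [v_0,v_2,v_4] − [v_0,v_2,v_3].
As a 10×5 matrix over Z this has rank 4, with invariant factors (1,1,1,1).

Now H_k = ker ∂_k / im ∂_{k+1}, so:

  H_0: rank C_0 − rank ∂_1 = 5 − 4 = 1, and the invariant factors of ∂_1 are all 1, so H_0 = Z.
  H_1: rank ker ∂_1 − rank ∂_2 = (10 − 4) − 6 = 0, and the invariant factors of ∂_2 are all 1, so H_1 = 0.
  H_2: rank ker ∂_2 − rank ∂_3 = (10 − 6) − 4 = 0, and the invariant factors of ∂_3 are all 1, so H_2 = 0.
  H_3: rank ker ∂_3 − rank ∂_4 = (5 − 4) − 0 = 1, and there is no ∂_4, so H_3 = Z.

(K is a triangulation of the 3-sphere S^3.)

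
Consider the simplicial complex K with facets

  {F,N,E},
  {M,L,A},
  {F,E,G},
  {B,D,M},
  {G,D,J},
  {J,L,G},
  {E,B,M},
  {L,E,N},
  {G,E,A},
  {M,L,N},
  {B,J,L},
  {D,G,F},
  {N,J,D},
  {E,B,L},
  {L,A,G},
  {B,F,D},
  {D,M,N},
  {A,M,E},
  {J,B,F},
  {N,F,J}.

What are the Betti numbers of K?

b_0 = 1, b_1 = 1, b_2 = 0.

K has 10 vertices, 30 edges, 20 triangles.
rank ∂_0 = 0, rank ∂_1 = 9 ⇒ b_0 = 10 − 0 − 9 = 1; all invariant factors of ∂_1 are 1 so no torsion. So H_0 ≅ Z.
rank ∂_1 = 9, rank ∂_2 = 20 ⇒ b_1 = 30 − 9 − 20 = 1; ∂_2 has invariant factor(s) [2] giving torsion. So H_1 ≅ Z ⊕ Z/2.
rank ∂_2 = 20, rank ∂_3 = 0 ⇒ b_2 = 20 − 20 − 0 = 0. So H_2 ≅ 0.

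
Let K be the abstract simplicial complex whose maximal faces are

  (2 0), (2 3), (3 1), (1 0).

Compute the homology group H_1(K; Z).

Take the total order 0 < 1 < 2 < 3 on the vertex set. Then K (dimension 1) consists of the simplices:

  0-simplices (4): [0], [1], [2], [3]
  1-simplices (4): [0,1], [0,2], [1,3], [2,3]

so the chain groups are C_0 ≅ Z^4, C_1 ≅ Z^4.

The boundary map ∂_1: C_1 → C_0 sends each edge [p,q] (with p < q) to q − p. For instance
  ∂[0,1] = [1] − [0].
This gives a 4×4 integer matrix of rank 3; reducing to Smith normal form yields diagonal entries (1,1,1).

Now H_k = ker ∂_k / im ∂_{k+1}, so:

  H_1: rank ker ∂_1 − rank ∂_2 = (4 − 3) − 0 = 1, and there is no ∂_2, so H_1 = Z.

H_1 = Z.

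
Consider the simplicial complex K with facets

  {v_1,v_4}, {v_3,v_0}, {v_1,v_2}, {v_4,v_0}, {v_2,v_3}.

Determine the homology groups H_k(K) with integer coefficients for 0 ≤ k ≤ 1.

Order the vertices as v_0 < v_1 < v_2 < v_3 < v_4. Listing each simplex with vertices in this order, K has dimension 1 with simplices:

  0-simplices (5): [v_0], [v_1], [v_2], [v_3], [v_4]
  1-simplices (5): [v_0,v_3], [v_0,v_4], [v_1,v_2], [v_1,v_4], [v_2,v_3]

giving chain groups C_0 ≅ Z^5, C_1 ≅ Z^5.

∂_1: C_1 → C_0 sends each edge [p,q] (with p < q) to q − p.
The 5×5 boundary matrix has rank 4 and Smith normal form diag(1,1,1,1).

From H_k ≅ ker(∂_k) / im(∂_{k+1}) we obtain:

  H_0: rank C_0 − rank ∂_1 = 5 − 4 = 1, and the invariant factors of ∂_1 are all 1, so H_0 = Z.
  H_1: rank ker ∂_1 − rank ∂_2 = (5 − 4) − 0 = 1, and there is no ∂_2, so H_1 = Z.

(K is a triangulation of the circle S^1.)

H_0 ≅ Z,  H_1 ≅ Z.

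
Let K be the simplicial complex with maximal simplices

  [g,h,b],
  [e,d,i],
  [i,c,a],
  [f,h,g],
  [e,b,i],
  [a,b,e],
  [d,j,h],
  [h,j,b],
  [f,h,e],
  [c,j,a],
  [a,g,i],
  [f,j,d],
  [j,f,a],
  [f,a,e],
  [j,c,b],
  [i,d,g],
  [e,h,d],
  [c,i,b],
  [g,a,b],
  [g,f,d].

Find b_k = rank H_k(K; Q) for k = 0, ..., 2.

b_0 = 1, b_1 = 1, b_2 = 0.

We work with the vertex ordering a < b < c < d < e < f < g < h < i < j. The simplices of K, each written with vertices in increasing order, are:

  0-simplices (10): a, b, c, d, e, f, g, h, i, j
  1-simplices (30): ab, ac, ae, af, ag, ai, aj, bc, be, bg, bh, bi, bj, ci, cj, de, df, dg, dh, di, dj, ef, eh, ei, fg, fh, fj, gh, gi, hj
  2-simplices (20): abe, abg, aci, acj, aef, afj, agi, bci, bcj, bei, bgh, bhj, deh, dei, dfg, dfj, dgi, dhj, efh, fgh

giving chain groups C_0 ≅ Z^10, C_1 ≅ Z^30, C_2 ≅ Z^20.

∂_1: C_1 → C_0 sends each edge [p,q] (with p < q) to q − p.
The 10×30 boundary matrix has rank 9 and Smith normal form diag(1,1,1,1,1,1,1,1,1).

Boundary ∂_2: C_2 → C_1 sends each 2-simplex [p,q,r] to [q,r] − [p,r] + [p,q]. For instance
  ∂bgh = gh − bh + bg,
  ∂bhj = hj − bj + bh.
The 30×20 boundary matrix has rank 20 and Smith normal form diag(1,1,1,1,1,1,1,1,1,1,1,1,1,1,1,1,1,1,1,2).

From H_k ≅ ker(∂_k) / im(∂_{k+1}) we obtain:

  H_0: rank C_0 − rank ∂_1 = 10 − 9 = 1, and the invariant factors of ∂_1 are all 1, so H_0 = Z.
  H_1: rank ker ∂_1 − rank ∂_2 = (30 − 9) − 20 = 1, and ∂_2 has invariant factor 2 > 1, so H_1 = Z ⊕ Z/2Z.
  H_2: rank ker ∂_2 − rank ∂_3 = (20 − 20) − 0 = 0, and there is no ∂_3, so H_2 = 0.

Hence the Betti numbers are b_0 = 1, b_1 = 1, b_2 = 0.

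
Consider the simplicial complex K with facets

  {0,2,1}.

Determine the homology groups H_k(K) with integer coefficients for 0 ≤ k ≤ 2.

H_0 ≅ Z,  H_1 = 0,  H_2 = 0.

Order the vertices as 0 < 1 < 2. Listing each simplex with vertices in this order, K has dimension 2 with simplices:

  0-simplices (3): [0], [1], [2]
  1-simplices (3): [0,1], [0,2], [1,2]
  2-simplices (1): [0,1,2]

so the chain groups are C_0 ≅ Z^3, C_1 ≅ Z^3, C_2 ≅ Z^1.

The boundary map ∂_1: C_1 → C_0 is given by ∂[p,q] = [q] − [p]. For instance
  ∂[1,2] = [2] − [1].
As a 3×3 matrix over Z this has rank 2, with invariant factors (1,1).

Boundary ∂_2: C_2 → C_1 acts by ∂[p,q,r] = [q,r] − [p,r] + [p,q]. For instance
  ∂[0,1,2] = [1,2] − [0,2] + [0,1].
This gives a 3×1 integer matrix of rank 1; reducing to Smith normal form yields diagonal entries (1).

Computing H_k = (kernel of ∂_k) / (image of ∂_{k+1}):

  H_0: rank C_0 − rank ∂_1 = 3 − 2 = 1, and the invariant factors of ∂_1 are all 1, so H_0 ≅ Z.
  H_1: rank ker ∂_1 − rank ∂_2 = (3 − 2) − 1 = 0, and the invariant factors of ∂_2 are all 1, so H_1 ≅ 0.
  H_2: rank ker ∂_2 − rank ∂_3 = (1 − 1) − 0 = 0, and there is no ∂_3, so H_2 ≅ 0.

As a check, the Euler characteristic is 3 − 3 + 1 = 1, which agrees with 1 − 0 + 0 = 1.
(K is a triangulation of the 2-simplex.)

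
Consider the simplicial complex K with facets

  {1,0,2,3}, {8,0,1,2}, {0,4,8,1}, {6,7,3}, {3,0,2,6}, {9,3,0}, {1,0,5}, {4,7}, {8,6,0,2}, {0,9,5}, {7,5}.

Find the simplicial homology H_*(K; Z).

K has 10 vertices, 25 edges, 19 triangles, 5 3-simplices.
rank ∂_0 = 0, rank ∂_1 = 9 ⇒ b_0 = 10 − 0 − 9 = 1; all invariant factors of ∂_1 are 1 so no torsion. So H_0 ≅ Z.
rank ∂_1 = 9, rank ∂_2 = 14 ⇒ b_1 = 25 − 9 − 14 = 2; all invariant factors of ∂_2 are 1 so no torsion. So H_1 ≅ Z^2.
rank ∂_2 = 14, rank ∂_3 = 5 ⇒ b_2 = 19 − 14 − 5 = 0; all invariant factors of ∂_3 are 1 so no torsion. So H_2 ≅ 0.
rank ∂_3 = 5, rank ∂_4 = 0 ⇒ b_3 = 5 − 5 − 0 = 0. So H_3 ≅ 0.

H_0 = Z,  H_1 = Z^2,  H_2 = 0,  H_3 = 0.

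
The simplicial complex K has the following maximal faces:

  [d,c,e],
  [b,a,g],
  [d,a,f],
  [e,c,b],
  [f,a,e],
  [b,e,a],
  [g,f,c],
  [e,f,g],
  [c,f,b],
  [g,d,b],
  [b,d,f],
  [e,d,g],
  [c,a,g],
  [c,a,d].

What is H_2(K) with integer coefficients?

H_2 = Z.

Fix the vertex order a < b < c < d < e < f < g and write every simplex with vertices in increasing order. Then dim K = 2 and the simplices of K are:

  0-simplices (7): a, b, c, d, e, f, g
  1-simplices (21): ab, ac, ad, ae, af, ag, bc, bd, be, bf, bg, cd, ce, cf, cg, de, df, dg, ef, eg, fg
  2-simplices (14): abe, abg, acd, acg, adf, aef, bce, bcf, bdf, bdg, cde, cfg, deg, efg

so the chain groups are C_0 ≅ Z^7, C_1 ≅ Z^21, C_2 ≅ Z^14.

The boundary map ∂_1: C_1 → C_0 sends each edge [p,q] (with p < q) to q − p.
As a 7×21 matrix over Z this has rank 6, with invariant factors (1,1,1,1,1,1).

The boundary map ∂_2: C_2 → C_1 maps a triangle to the signed sum of its edges. For instance
  ∂bdg = dg − bg + bd,
  ∂abg = bg − ag + ab.
The resulting 21×14 matrix has rank 13, and its Smith normal form has invariant factors (1,1,1,1,1,1,1,1,1,1,1,1,1).

Computing H_k = (kernel of ∂_k) / (image of ∂_{k+1}):

  H_2: rank ker ∂_2 − rank ∂_3 = (14 − 13) − 0 = 1, and there is no ∂_3, so H_2 = Z.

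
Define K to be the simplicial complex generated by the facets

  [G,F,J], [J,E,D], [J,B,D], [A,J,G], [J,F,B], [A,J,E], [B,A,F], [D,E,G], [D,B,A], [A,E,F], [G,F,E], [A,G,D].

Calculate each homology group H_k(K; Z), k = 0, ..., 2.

H_0 = Z,  H_1 = Z/2,  H_2 = 0.

Order the vertices as A < B < D < E < F < G < J. Listing each simplex with vertices in this order, K has dimension 2 with simplices:

  0-simplices (7): A, B, D, E, F, G, J
  1-simplices (18): AB, AD, AE, AF, AG, AJ, BD, BF, BJ, DE, DG, DJ, EF, EG, EJ, FG, FJ, GJ
  2-simplices (12): ABD, ABF, ADG, AEF, AEJ, AGJ, BDJ, BFJ, DEG, DEJ, EFG, FGJ

Hence C_0 ≅ Z^7, C_1 ≅ Z^18, C_2 ≅ Z^12.

The boundary map ∂_1: C_1 → C_0 is given by ∂[p,q] = [q] − [p]. For instance
  ∂AE = E − A.
As a 7×18 matrix over Z this has rank 6, with invariant factors (1,1,1,1,1,1).

The boundary map ∂_2: C_2 → C_1 maps a triangle to the signed sum of its edges. For instance
  ∂AGJ = GJ − AJ + AG,
  ∂DEJ = EJ − DJ + DE.
This gives a 18×12 integer matrix of rank 12; reducing to Smith normal form yields diagonal entries (1,1,1,1,1,1,1,1,1,1,1,2).

Now H_k = ker ∂_k / im ∂_{k+1}, so:

  H_0: rank C_0 − rank ∂_1 = 7 − 6 = 1, and the invariant factors of ∂_1 are all 1, so H_0 = Z.
  H_1: rank ker ∂_1 − rank ∂_2 = (18 − 6) − 12 = 0, and ∂_2 has invariant factor 2 > 1, so H_1 = Z/2.
  H_2: rank ker ∂_2 − rank ∂_3 = (12 − 12) − 0 = 0, and there is no ∂_3, so H_2 = 0.

As a check, the Euler characteristic is 7 − 18 + 12 = 1, which agrees with 1 − 0 + 0 = 1.
(K is a triangulation of the real projective plane RP^2.)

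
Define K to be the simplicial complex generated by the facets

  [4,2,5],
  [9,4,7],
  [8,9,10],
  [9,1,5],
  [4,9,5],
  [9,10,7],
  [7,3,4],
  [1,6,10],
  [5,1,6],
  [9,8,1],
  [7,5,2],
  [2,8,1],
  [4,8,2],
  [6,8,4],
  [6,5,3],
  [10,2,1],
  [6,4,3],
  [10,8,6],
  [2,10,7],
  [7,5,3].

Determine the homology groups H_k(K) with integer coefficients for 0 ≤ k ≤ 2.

Order the vertices as 1 < 2 < 3 < 4 < 5 < 6 < 7 < 8 < 9 < 10. Listing each simplex with vertices in this order, K has dimension 2 with simplices:

  0-simplices (10): [1], [2], [3], [4], [5], [6], [7], [8], [9], [10]
  1-simplices (30): (30 of them)
  2-simplices (20): (20 of them)

so the chain groups are C_0 ≅ Z^10, C_1 ≅ Z^30, C_2 ≅ Z^20.

∂_1: C_1 → C_0 maps an edge to its endpoints' difference, ∂[p,q] = q − p.
As a 10×30 matrix over Z this has rank 9, with invariant factors (1,1,1,1,1,1,1,1,1).

Boundary ∂_2: C_2 → C_1 acts by ∂[p,q,r] = [q,r] − [p,r] + [p,q]. For instance
  ∂[1,8,9] = [8,9] − [1,9] + [1,8],
  ∂[3,5,7] = [5,7] − [3,7] + [3,5].
This gives a 30×20 integer matrix of rank 20; reducing to Smith normal form yields diagonal entries (1,1,1,1,1,1,1,1,1,1,1,1,1,1,1,1,1,1,1,2).

Computing H_k = (kernel of ∂_k) / (image of ∂_{k+1}):

  H_0: rank C_0 − rank ∂_1 = 10 − 9 = 1, and the invariant factors of ∂_1 are all 1, so H_0 ≅ Z.
  H_1: rank ker ∂_1 − rank ∂_2 = (30 − 9) − 20 = 1, and ∂_2 has invariant factor 2 > 1, so H_1 ≅ Z ⊕ Z/2.
  H_2: rank ker ∂_2 − rank ∂_3 = (20 − 20) − 0 = 0, and there is no ∂_3, so H_2 ≅ 0.

As a check, the Euler characteristic is 10 − 30 + 20 = 0, which agrees with 1 − 1 + 0 = 0.

H_0 = Z,  H_1 = Z ⊕ Z/2,  H_2 = 0.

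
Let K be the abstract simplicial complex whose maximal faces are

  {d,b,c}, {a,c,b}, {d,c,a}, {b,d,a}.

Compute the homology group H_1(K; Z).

H_1 ≅ 0.

We work with the vertex ordering a < b < c < d. The simplices of K, each written with vertices in increasing order, are:

  0-simplices (4): a, b, c, d
  1-simplices (6): ab, ac, ad, bc, bd, cd
  2-simplices (4): abc, abd, acd, bcd

giving chain groups C_0 ≅ Z^4, C_1 ≅ Z^6, C_2 ≅ Z^4.

Boundary ∂_1: C_1 → C_0 maps an edge to its endpoints' difference, ∂[p,q] = q − p. For instance
  ∂ab = b − a.
The resulting 4×6 matrix has rank 3, and its Smith normal form has invariant factors (1,1,1).

The boundary map ∂_2: C_2 → C_1 acts by ∂[p,q,r] = [q,r] − [p,r] + [p,q]. For instance
  ∂abc = bc − ac + ab,
  ∂acd = cd − ad + ac.
As a 6×4 matrix over Z this has rank 3, with invariant factors (1,1,1).

Now H_k = ker ∂_k / im ∂_{k+1}, so:

  H_1: rank ker ∂_1 − rank ∂_2 = (6 − 3) − 3 = 0, and the invariant factors of ∂_2 are all 1, so H_1 ≅ 0.

(K is a triangulation of the 2-sphere S^2.)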